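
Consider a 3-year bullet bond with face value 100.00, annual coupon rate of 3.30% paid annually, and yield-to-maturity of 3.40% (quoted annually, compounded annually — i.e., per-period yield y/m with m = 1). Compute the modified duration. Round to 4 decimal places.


Answer: Modified duration = 2.8095

Derivation:
Coupon per period c = face * coupon_rate / m = 3.300000
Periods per year m = 1; per-period yield y/m = 0.034000
Number of cashflows N = 3
Cashflows (t years, CF_t, discount factor 1/(1+y/m)^(m*t), PV):
  t = 1.0000: CF_t = 3.300000, DF = 0.967118, PV = 3.191489
  t = 2.0000: CF_t = 3.300000, DF = 0.935317, PV = 3.086547
  t = 3.0000: CF_t = 103.300000, DF = 0.904562, PV = 93.441264
Price P = sum_t PV_t = 99.719300
First compute Macaulay numerator sum_t t * PV_t:
  t * PV_t at t = 1.0000: 3.191489
  t * PV_t at t = 2.0000: 6.173094
  t * PV_t at t = 3.0000: 280.323792
Macaulay duration D = 289.688375 / 99.719300 = 2.905038
Modified duration = D / (1 + y/m) = 2.905038 / (1 + 0.034000) = 2.809515


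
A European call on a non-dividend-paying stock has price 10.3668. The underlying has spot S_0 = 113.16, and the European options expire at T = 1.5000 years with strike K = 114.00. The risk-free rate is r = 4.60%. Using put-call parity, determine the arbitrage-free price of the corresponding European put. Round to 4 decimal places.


Answer: Put price = 3.6060

Derivation:
Put-call parity: C - P = S_0 * exp(-qT) - K * exp(-rT).
S_0 * exp(-qT) = 113.1600 * 1.00000000 = 113.16000000
K * exp(-rT) = 114.0000 * 0.93332668 = 106.39924153
P = C - S*exp(-qT) + K*exp(-rT)
P = 10.3668 - 113.16000000 + 106.39924153 = 3.6060


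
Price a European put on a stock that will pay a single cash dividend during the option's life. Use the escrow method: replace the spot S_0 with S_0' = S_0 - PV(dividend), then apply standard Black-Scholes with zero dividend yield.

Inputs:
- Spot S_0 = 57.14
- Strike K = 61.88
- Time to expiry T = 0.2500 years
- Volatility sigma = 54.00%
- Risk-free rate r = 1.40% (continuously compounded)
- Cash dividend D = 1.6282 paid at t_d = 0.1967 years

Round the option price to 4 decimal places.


Answer: Price = 9.8323

Derivation:
PV(D) = D * exp(-r * t_d) = 1.6282 * 0.99724999 = 1.62372243
S_0' = S_0 - PV(D) = 57.1400 - 1.62372243 = 55.51627757
d1 = (ln(S_0'/K) + (r + sigma^2/2)*T) / (sigma*sqrt(T)) = -0.25396577
d2 = d1 - sigma*sqrt(T) = -0.52396577
exp(-rT) = 0.99650612
N(-d1) = 0.60023900; N(-d2) = 0.69984883
P = K * exp(-rT) * N(-d2) - S_0' * N(-d1) = 61.8800 * 0.99650612 * 0.69984883 - 55.51627757 * 0.60023900 = 9.8323


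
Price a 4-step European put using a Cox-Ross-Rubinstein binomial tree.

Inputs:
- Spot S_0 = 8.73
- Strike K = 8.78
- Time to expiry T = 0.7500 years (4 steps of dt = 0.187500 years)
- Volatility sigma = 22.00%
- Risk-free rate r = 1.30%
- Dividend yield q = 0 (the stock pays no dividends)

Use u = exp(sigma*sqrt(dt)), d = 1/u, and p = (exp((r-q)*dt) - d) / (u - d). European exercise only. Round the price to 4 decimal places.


dt = T/N = 0.187500
u = exp(sigma*sqrt(dt)) = 1.099948; d = 1/u = 0.909134
p = (exp((r-q)*dt) - d) / (u - d) = 0.488992
Discount per step: exp(-r*dt) = 0.997565
Stock lattice S(k, i) with i counting down-moves:
  k=0: S(0,0) = 8.7300
  k=1: S(1,0) = 9.6025; S(1,1) = 7.9367
  k=2: S(2,0) = 10.5623; S(2,1) = 8.7300; S(2,2) = 7.2156
  k=3: S(3,0) = 11.6180; S(3,1) = 9.6025; S(3,2) = 7.9367; S(3,3) = 6.5599
  k=4: S(4,0) = 12.7792; S(4,1) = 10.5623; S(4,2) = 8.7300; S(4,3) = 7.2156; S(4,4) = 5.9638
Terminal payoffs V(N, i) = max(K - S_T, 0):
  V(4,0) = 0.000000; V(4,1) = 0.000000; V(4,2) = 0.050000; V(4,3) = 1.564440; V(4,4) = 2.816162
Backward induction: V(k, i) = exp(-r*dt) * [p * V(k+1, i) + (1-p) * V(k+1, i+1)].
  V(3,0) = exp(-r*dt) * [p*0.000000 + (1-p)*0.000000] = 0.000000
  V(3,1) = exp(-r*dt) * [p*0.000000 + (1-p)*0.050000] = 0.025488
  V(3,2) = exp(-r*dt) * [p*0.050000 + (1-p)*1.564440] = 0.821885
  V(3,3) = exp(-r*dt) * [p*1.564440 + (1-p)*2.816162] = 2.198714
  V(2,0) = exp(-r*dt) * [p*0.000000 + (1-p)*0.025488] = 0.012993
  V(2,1) = exp(-r*dt) * [p*0.025488 + (1-p)*0.821885] = 0.431400
  V(2,2) = exp(-r*dt) * [p*0.821885 + (1-p)*2.198714] = 1.521742
  V(1,0) = exp(-r*dt) * [p*0.012993 + (1-p)*0.431400] = 0.226250
  V(1,1) = exp(-r*dt) * [p*0.431400 + (1-p)*1.521742] = 0.986167
  V(0,0) = exp(-r*dt) * [p*0.226250 + (1-p)*0.986167] = 0.613077

Answer: Price = V(0,0) = 0.6131


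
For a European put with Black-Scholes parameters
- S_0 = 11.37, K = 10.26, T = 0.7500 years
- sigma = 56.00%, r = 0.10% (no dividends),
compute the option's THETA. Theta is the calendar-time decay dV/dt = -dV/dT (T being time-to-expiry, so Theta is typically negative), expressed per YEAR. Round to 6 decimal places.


d1 = 0.4558499320; d2 = -0.0291242941
phi(d1) = 0.3595729817; exp(-qT) = 1.0000000000; exp(-rT) = 0.9992502812
Theta = -S*exp(-qT)*phi(d1)*sigma/(2*sqrt(T)) + r*K*exp(-rT)*N(-d2) - q*S*exp(-qT)*N(-d1)
N(-d1) = 0.3242489476; N(-d2) = 0.5116172699; sqrt(T) = 0.8660254038
Term 1 = -11.3700 * 1.0000000000 * 0.3595729817 * 0.5600 / (2 * 0.8660254038) = -1.3218279043
Term 2 = 0.0010 * 10.2600 * 0.9992502812 * 0.5116172699 = 0.0052452578
Term 3 = 0 (no dividend yield, q = 0)
Theta = -1.3218279043 + (0.0052452578) + (0.0000000000) = -1.316583

Answer: Theta = -1.316583


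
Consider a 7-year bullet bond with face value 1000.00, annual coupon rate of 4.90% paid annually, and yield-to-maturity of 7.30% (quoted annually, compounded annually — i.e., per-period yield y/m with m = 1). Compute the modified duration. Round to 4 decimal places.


Answer: Modified duration = 5.6074

Derivation:
Coupon per period c = face * coupon_rate / m = 49.000000
Periods per year m = 1; per-period yield y/m = 0.073000
Number of cashflows N = 7
Cashflows (t years, CF_t, discount factor 1/(1+y/m)^(m*t), PV):
  t = 1.0000: CF_t = 49.000000, DF = 0.931966, PV = 45.666356
  t = 2.0000: CF_t = 49.000000, DF = 0.868561, PV = 42.559512
  t = 3.0000: CF_t = 49.000000, DF = 0.809470, PV = 39.664037
  t = 4.0000: CF_t = 49.000000, DF = 0.754399, PV = 36.965552
  t = 5.0000: CF_t = 49.000000, DF = 0.703075, PV = 34.450654
  t = 6.0000: CF_t = 49.000000, DF = 0.655242, PV = 32.106854
  t = 7.0000: CF_t = 1049.000000, DF = 0.610663, PV = 640.585987
Price P = sum_t PV_t = 871.998951
First compute Macaulay numerator sum_t t * PV_t:
  t * PV_t at t = 1.0000: 45.666356
  t * PV_t at t = 2.0000: 85.119023
  t * PV_t at t = 3.0000: 118.992111
  t * PV_t at t = 4.0000: 147.862207
  t * PV_t at t = 5.0000: 172.253270
  t * PV_t at t = 6.0000: 192.641122
  t * PV_t at t = 7.0000: 4484.101912
Macaulay duration D = 5246.636001 / 871.998951 = 6.016792
Modified duration = D / (1 + y/m) = 6.016792 / (1 + 0.073000) = 5.607448


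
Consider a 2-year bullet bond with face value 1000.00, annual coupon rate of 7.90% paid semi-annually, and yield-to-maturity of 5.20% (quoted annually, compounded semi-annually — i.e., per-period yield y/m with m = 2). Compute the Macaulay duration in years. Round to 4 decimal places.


Answer: Macaulay duration = 1.8919 years

Derivation:
Coupon per period c = face * coupon_rate / m = 39.500000
Periods per year m = 2; per-period yield y/m = 0.026000
Number of cashflows N = 4
Cashflows (t years, CF_t, discount factor 1/(1+y/m)^(m*t), PV):
  t = 0.5000: CF_t = 39.500000, DF = 0.974659, PV = 38.499025
  t = 1.0000: CF_t = 39.500000, DF = 0.949960, PV = 37.523417
  t = 1.5000: CF_t = 39.500000, DF = 0.925887, PV = 36.572531
  t = 2.0000: CF_t = 1039.500000, DF = 0.902424, PV = 938.069575
Price P = sum_t PV_t = 1050.664548
Macaulay numerator sum_t t * PV_t:
  t * PV_t at t = 0.5000: 19.249513
  t * PV_t at t = 1.0000: 37.523417
  t * PV_t at t = 1.5000: 54.858796
  t * PV_t at t = 2.0000: 1876.139151
Macaulay duration D = (sum_t t * PV_t) / P = 1987.770876 / 1050.664548 = 1.891918


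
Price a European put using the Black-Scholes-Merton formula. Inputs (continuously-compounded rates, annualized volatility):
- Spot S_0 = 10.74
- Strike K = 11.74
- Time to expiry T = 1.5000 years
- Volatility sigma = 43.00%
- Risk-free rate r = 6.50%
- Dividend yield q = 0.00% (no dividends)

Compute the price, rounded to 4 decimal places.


d1 = (ln(S/K) + (r - q + 0.5*sigma^2) * T) / (sigma * sqrt(T)) = 0.27940945
d2 = d1 - sigma * sqrt(T) = -0.24723085
exp(-rT) = 0.90710234; exp(-qT) = 1.00000000
P = K * exp(-rT) * N(-d2) - S_0 * exp(-qT) * N(-d1)
N(-d1) = 0.38996531; N(-d2) = 0.59763521
P = 11.7400 * 0.90710234 * 0.59763521 - 10.7400 * 1.00000000 * 0.38996531 = 2.1762

Answer: Price = 2.1762


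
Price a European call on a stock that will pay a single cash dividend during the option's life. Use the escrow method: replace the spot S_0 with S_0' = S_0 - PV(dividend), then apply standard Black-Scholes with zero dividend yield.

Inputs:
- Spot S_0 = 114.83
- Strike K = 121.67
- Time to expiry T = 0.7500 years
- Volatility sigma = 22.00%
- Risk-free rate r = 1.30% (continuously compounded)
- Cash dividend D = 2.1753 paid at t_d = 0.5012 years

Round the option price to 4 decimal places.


Answer: Price = 5.4787

Derivation:
PV(D) = D * exp(-r * t_d) = 2.1753 * 0.99350558 = 2.16117269
S_0' = S_0 - PV(D) = 114.8300 - 2.16117269 = 112.66882731
d1 = (ln(S_0'/K) + (r + sigma^2/2)*T) / (sigma*sqrt(T)) = -0.25697167
d2 = d1 - sigma*sqrt(T) = -0.44749725
exp(-rT) = 0.99029738
N(d1) = 0.39860032; N(d2) = 0.32725803
C = S_0' * N(d1) - K * exp(-rT) * N(d2) = 112.66882731 * 0.39860032 - 121.6700 * 0.99029738 * 0.32725803 = 5.4787


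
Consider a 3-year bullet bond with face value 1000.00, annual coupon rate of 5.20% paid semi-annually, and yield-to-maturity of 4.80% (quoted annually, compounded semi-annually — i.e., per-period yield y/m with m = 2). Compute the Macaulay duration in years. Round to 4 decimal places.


Coupon per period c = face * coupon_rate / m = 26.000000
Periods per year m = 2; per-period yield y/m = 0.024000
Number of cashflows N = 6
Cashflows (t years, CF_t, discount factor 1/(1+y/m)^(m*t), PV):
  t = 0.5000: CF_t = 26.000000, DF = 0.976562, PV = 25.390625
  t = 1.0000: CF_t = 26.000000, DF = 0.953674, PV = 24.795532
  t = 1.5000: CF_t = 26.000000, DF = 0.931323, PV = 24.214387
  t = 2.0000: CF_t = 26.000000, DF = 0.909495, PV = 23.646862
  t = 2.5000: CF_t = 26.000000, DF = 0.888178, PV = 23.092639
  t = 3.0000: CF_t = 1026.000000, DF = 0.867362, PV = 889.913143
Price P = sum_t PV_t = 1011.053189
Macaulay numerator sum_t t * PV_t:
  t * PV_t at t = 0.5000: 12.695312
  t * PV_t at t = 1.0000: 24.795532
  t * PV_t at t = 1.5000: 36.321580
  t * PV_t at t = 2.0000: 47.293724
  t * PV_t at t = 2.5000: 57.731597
  t * PV_t at t = 3.0000: 2669.739430
Macaulay duration D = (sum_t t * PV_t) / P = 2848.577176 / 1011.053189 = 2.817436

Answer: Macaulay duration = 2.8174 years


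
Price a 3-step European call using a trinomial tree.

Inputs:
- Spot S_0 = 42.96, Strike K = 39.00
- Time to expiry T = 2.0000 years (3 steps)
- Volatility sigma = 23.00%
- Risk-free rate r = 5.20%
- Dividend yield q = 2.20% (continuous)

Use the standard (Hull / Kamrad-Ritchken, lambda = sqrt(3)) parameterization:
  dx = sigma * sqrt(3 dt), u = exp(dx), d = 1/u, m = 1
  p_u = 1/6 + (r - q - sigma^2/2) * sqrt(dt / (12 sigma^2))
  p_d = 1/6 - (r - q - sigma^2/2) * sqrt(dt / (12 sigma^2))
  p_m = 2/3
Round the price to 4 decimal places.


dt = T/N = 0.666667; dx = sigma*sqrt(3*dt) = 0.325269
u = exp(dx) = 1.384403; d = 1/u = 0.722333
p_u = 0.170305, p_m = 0.666667, p_d = 0.163029
Discount per step: exp(-r*dt) = 0.965927
Stock lattice S(k, j) with j the centered position index:
  k=0: S(0,+0) = 42.9600
  k=1: S(1,-1) = 31.0314; S(1,+0) = 42.9600; S(1,+1) = 59.4740
  k=2: S(2,-2) = 22.4150; S(2,-1) = 31.0314; S(2,+0) = 42.9600; S(2,+1) = 59.4740; S(2,+2) = 82.3359
  k=3: S(3,-3) = 16.1911; S(3,-2) = 22.4150; S(3,-1) = 31.0314; S(3,+0) = 42.9600; S(3,+1) = 59.4740; S(3,+2) = 82.3359; S(3,+3) = 113.9861
Terminal payoffs V(N, j) = max(S_T - K, 0):
  V(3,-3) = 0.000000; V(3,-2) = 0.000000; V(3,-1) = 0.000000; V(3,+0) = 3.960000; V(3,+1) = 20.473960; V(3,+2) = 43.335938; V(3,+3) = 74.986134
Backward induction: V(k, j) = exp(-r*dt) * [p_u * V(k+1, j+1) + p_m * V(k+1, j) + p_d * V(k+1, j-1)]
  V(2,-2) = exp(-r*dt) * [p_u*0.000000 + p_m*0.000000 + p_d*0.000000] = 0.000000
  V(2,-1) = exp(-r*dt) * [p_u*3.960000 + p_m*0.000000 + p_d*0.000000] = 0.651428
  V(2,+0) = exp(-r*dt) * [p_u*20.473960 + p_m*3.960000 + p_d*0.000000] = 5.918054
  V(2,+1) = exp(-r*dt) * [p_u*43.335938 + p_m*20.473960 + p_d*3.960000] = 20.936681
  V(2,+2) = exp(-r*dt) * [p_u*74.986134 + p_m*43.335938 + p_d*20.473960] = 43.465723
  V(1,-1) = exp(-r*dt) * [p_u*5.918054 + p_m*0.651428 + p_d*0.000000] = 1.393019
  V(1,+0) = exp(-r*dt) * [p_u*20.936681 + p_m*5.918054 + p_d*0.651428] = 7.357648
  V(1,+1) = exp(-r*dt) * [p_u*43.465723 + p_m*20.936681 + p_d*5.918054] = 21.564343
  V(0,+0) = exp(-r*dt) * [p_u*21.564343 + p_m*7.357648 + p_d*1.393019] = 8.504709

Answer: Price = V(0,0) = 8.5047


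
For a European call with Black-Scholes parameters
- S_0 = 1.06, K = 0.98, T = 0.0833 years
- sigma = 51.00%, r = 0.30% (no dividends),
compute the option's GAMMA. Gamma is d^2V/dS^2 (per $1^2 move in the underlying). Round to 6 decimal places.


Answer: Gamma = 2.124868

Derivation:
d1 = 0.6084089747; d2 = 0.4612141038
phi(d1) = 0.3315358689; exp(-qT) = 1.0000000000; exp(-rT) = 0.9997501312
Gamma = exp(-qT) * phi(d1) / (S * sigma * sqrt(T)) = 1.0000000000 * 0.3315358689 / (1.0600 * 0.5100 * 0.2886173938) = 2.124868


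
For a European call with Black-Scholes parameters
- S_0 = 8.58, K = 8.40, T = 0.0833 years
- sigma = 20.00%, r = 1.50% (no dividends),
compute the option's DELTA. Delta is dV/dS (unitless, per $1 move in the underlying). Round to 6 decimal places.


Answer: Delta = 0.661959

Derivation:
d1 = 0.4178145214; d2 = 0.3600910426
phi(d1) = 0.3655972284; exp(-qT) = 1.0000000000; exp(-rT) = 0.9987512803
N(d1) = 0.6619586335
Delta = exp(-qT) * N(d1) = 1.0000000000 * 0.6619586335 = 0.661959


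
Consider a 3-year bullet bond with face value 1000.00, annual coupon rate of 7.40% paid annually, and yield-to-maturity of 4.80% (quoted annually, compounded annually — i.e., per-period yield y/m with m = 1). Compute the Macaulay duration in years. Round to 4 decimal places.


Coupon per period c = face * coupon_rate / m = 74.000000
Periods per year m = 1; per-period yield y/m = 0.048000
Number of cashflows N = 3
Cashflows (t years, CF_t, discount factor 1/(1+y/m)^(m*t), PV):
  t = 1.0000: CF_t = 74.000000, DF = 0.954198, PV = 70.610687
  t = 2.0000: CF_t = 74.000000, DF = 0.910495, PV = 67.376610
  t = 3.0000: CF_t = 1074.000000, DF = 0.868793, PV = 933.083336
Price P = sum_t PV_t = 1071.070633
Macaulay numerator sum_t t * PV_t:
  t * PV_t at t = 1.0000: 70.610687
  t * PV_t at t = 2.0000: 134.753220
  t * PV_t at t = 3.0000: 2799.250008
Macaulay duration D = (sum_t t * PV_t) / P = 3004.613915 / 1071.070633 = 2.805243

Answer: Macaulay duration = 2.8052 years


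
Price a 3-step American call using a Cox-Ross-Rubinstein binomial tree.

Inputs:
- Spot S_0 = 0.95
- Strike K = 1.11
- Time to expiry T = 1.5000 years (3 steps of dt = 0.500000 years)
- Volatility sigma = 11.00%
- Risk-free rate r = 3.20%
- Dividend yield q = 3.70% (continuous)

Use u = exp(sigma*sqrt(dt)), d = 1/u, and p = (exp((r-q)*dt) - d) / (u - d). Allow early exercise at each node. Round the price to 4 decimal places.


dt = T/N = 0.500000
u = exp(sigma*sqrt(dt)) = 1.080887; d = 1/u = 0.925166
p = (exp((r-q)*dt) - d) / (u - d) = 0.464530
Discount per step: exp(-r*dt) = 0.984127
Stock lattice S(k, i) with i counting down-moves:
  k=0: S(0,0) = 0.9500
  k=1: S(1,0) = 1.0268; S(1,1) = 0.8789
  k=2: S(2,0) = 1.1099; S(2,1) = 0.9500; S(2,2) = 0.8131
  k=3: S(3,0) = 1.1997; S(3,1) = 1.0268; S(3,2) = 0.8789; S(3,3) = 0.7523
Terminal payoffs V(N, i) = max(S_T - K, 0):
  V(3,0) = 0.089677; V(3,1) = 0.000000; V(3,2) = 0.000000; V(3,3) = 0.000000
Backward induction: V(k, i) = exp(-r*dt) * [p * V(k+1, i) + (1-p) * V(k+1, i+1)]; then take max(V_cont, immediate exercise) for American.
  V(2,0) = exp(-r*dt) * [p*0.089677 + (1-p)*0.000000] = 0.040996; exercise = 0.000000; V(2,0) = max -> 0.040996
  V(2,1) = exp(-r*dt) * [p*0.000000 + (1-p)*0.000000] = 0.000000; exercise = 0.000000; V(2,1) = max -> 0.000000
  V(2,2) = exp(-r*dt) * [p*0.000000 + (1-p)*0.000000] = 0.000000; exercise = 0.000000; V(2,2) = max -> 0.000000
  V(1,0) = exp(-r*dt) * [p*0.040996 + (1-p)*0.000000] = 0.018742; exercise = 0.000000; V(1,0) = max -> 0.018742
  V(1,1) = exp(-r*dt) * [p*0.000000 + (1-p)*0.000000] = 0.000000; exercise = 0.000000; V(1,1) = max -> 0.000000
  V(0,0) = exp(-r*dt) * [p*0.018742 + (1-p)*0.000000] = 0.008568; exercise = 0.000000; V(0,0) = max -> 0.008568

Answer: Price = V(0,0) = 0.0086


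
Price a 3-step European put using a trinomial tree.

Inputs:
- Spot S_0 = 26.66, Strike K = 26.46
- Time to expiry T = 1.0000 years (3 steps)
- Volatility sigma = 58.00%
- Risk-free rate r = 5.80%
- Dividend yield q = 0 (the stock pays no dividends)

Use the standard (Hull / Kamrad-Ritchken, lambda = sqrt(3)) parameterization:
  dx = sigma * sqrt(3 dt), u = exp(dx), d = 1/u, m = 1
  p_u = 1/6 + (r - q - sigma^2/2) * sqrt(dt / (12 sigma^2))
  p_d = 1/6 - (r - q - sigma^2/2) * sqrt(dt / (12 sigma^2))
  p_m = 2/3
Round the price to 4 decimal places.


dt = T/N = 0.333333; dx = sigma*sqrt(3*dt) = 0.580000
u = exp(dx) = 1.786038; d = 1/u = 0.559898
p_u = 0.135000, p_m = 0.666667, p_d = 0.198333
Discount per step: exp(-r*dt) = 0.980852
Stock lattice S(k, j) with j the centered position index:
  k=0: S(0,+0) = 26.6600
  k=1: S(1,-1) = 14.9269; S(1,+0) = 26.6600; S(1,+1) = 47.6158
  k=2: S(2,-2) = 8.3575; S(2,-1) = 14.9269; S(2,+0) = 26.6600; S(2,+1) = 47.6158; S(2,+2) = 85.0436
  k=3: S(3,-3) = 4.6794; S(3,-2) = 8.3575; S(3,-1) = 14.9269; S(3,+0) = 26.6600; S(3,+1) = 47.6158; S(3,+2) = 85.0436; S(3,+3) = 151.8912
Terminal payoffs V(N, j) = max(K - S_T, 0):
  V(3,-3) = 21.780626; V(3,-2) = 18.102458; V(3,-1) = 11.533110; V(3,+0) = 0.000000; V(3,+1) = 0.000000; V(3,+2) = 0.000000; V(3,+3) = 0.000000
Backward induction: V(k, j) = exp(-r*dt) * [p_u * V(k+1, j+1) + p_m * V(k+1, j) + p_d * V(k+1, j-1)]
  V(2,-2) = exp(-r*dt) * [p_u*11.533110 + p_m*18.102458 + p_d*21.780626] = 17.601493
  V(2,-1) = exp(-r*dt) * [p_u*0.000000 + p_m*11.533110 + p_d*18.102458] = 11.063093
  V(2,+0) = exp(-r*dt) * [p_u*0.000000 + p_m*0.000000 + p_d*11.533110] = 2.243602
  V(2,+1) = exp(-r*dt) * [p_u*0.000000 + p_m*0.000000 + p_d*0.000000] = 0.000000
  V(2,+2) = exp(-r*dt) * [p_u*0.000000 + p_m*0.000000 + p_d*0.000000] = 0.000000
  V(1,-1) = exp(-r*dt) * [p_u*2.243602 + p_m*11.063093 + p_d*17.601493] = 10.955380
  V(1,+0) = exp(-r*dt) * [p_u*0.000000 + p_m*2.243602 + p_d*11.063093] = 3.619261
  V(1,+1) = exp(-r*dt) * [p_u*0.000000 + p_m*0.000000 + p_d*2.243602] = 0.436461
  V(0,+0) = exp(-r*dt) * [p_u*0.436461 + p_m*3.619261 + p_d*10.955380] = 4.555647

Answer: Price = V(0,0) = 4.5556


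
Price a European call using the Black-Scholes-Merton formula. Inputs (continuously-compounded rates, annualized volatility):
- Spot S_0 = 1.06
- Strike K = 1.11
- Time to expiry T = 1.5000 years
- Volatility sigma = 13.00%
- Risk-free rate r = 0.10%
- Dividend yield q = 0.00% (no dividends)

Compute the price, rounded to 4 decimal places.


Answer: Price = 0.0473

Derivation:
d1 = (ln(S/K) + (r - q + 0.5*sigma^2) * T) / (sigma * sqrt(T)) = -0.20045686
d2 = d1 - sigma * sqrt(T) = -0.35967370
exp(-rT) = 0.99850112; exp(-qT) = 1.00000000
C = S_0 * exp(-qT) * N(d1) - K * exp(-rT) * N(d2)
N(d1) = 0.42056165; N(d2) = 0.35954558
C = 1.0600 * 1.00000000 * 0.42056165 - 1.1100 * 0.99850112 * 0.35954558 = 0.0473


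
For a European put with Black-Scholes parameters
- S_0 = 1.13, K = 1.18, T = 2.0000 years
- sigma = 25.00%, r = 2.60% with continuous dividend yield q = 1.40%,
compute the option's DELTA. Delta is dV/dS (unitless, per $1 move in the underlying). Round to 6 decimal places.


d1 = 0.1221970865; d2 = -0.2313563041
phi(d1) = 0.3959748431; exp(-qT) = 0.9723883668; exp(-rT) = 0.9493288668
N(-d1) = 0.4513714669
Delta = -exp(-qT) * N(-d1) = -0.9723883668 * 0.4513714669 = -0.438908

Answer: Delta = -0.438908


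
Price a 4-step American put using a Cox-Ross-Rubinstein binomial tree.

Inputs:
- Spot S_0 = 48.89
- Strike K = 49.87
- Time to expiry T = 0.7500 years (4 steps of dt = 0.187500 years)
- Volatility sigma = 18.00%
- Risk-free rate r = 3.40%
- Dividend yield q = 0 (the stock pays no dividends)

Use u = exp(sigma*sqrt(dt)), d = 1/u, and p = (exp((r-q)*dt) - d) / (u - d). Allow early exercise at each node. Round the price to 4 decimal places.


dt = T/N = 0.187500
u = exp(sigma*sqrt(dt)) = 1.081060; d = 1/u = 0.925018
p = (exp((r-q)*dt) - d) / (u - d) = 0.521509
Discount per step: exp(-r*dt) = 0.993645
Stock lattice S(k, i) with i counting down-moves:
  k=0: S(0,0) = 48.8900
  k=1: S(1,0) = 52.8530; S(1,1) = 45.2241
  k=2: S(2,0) = 57.1373; S(2,1) = 48.8900; S(2,2) = 41.8331
  k=3: S(3,0) = 61.7689; S(3,1) = 52.8530; S(3,2) = 45.2241; S(3,3) = 38.6964
  k=4: S(4,0) = 66.7759; S(4,1) = 57.1373; S(4,2) = 48.8900; S(4,3) = 41.8331; S(4,4) = 35.7948
Terminal payoffs V(N, i) = max(K - S_T, 0):
  V(4,0) = 0.000000; V(4,1) = 0.000000; V(4,2) = 0.980000; V(4,3) = 8.036883; V(4,4) = 14.075161
Backward induction: V(k, i) = exp(-r*dt) * [p * V(k+1, i) + (1-p) * V(k+1, i+1)]; then take max(V_cont, immediate exercise) for American.
  V(3,0) = exp(-r*dt) * [p*0.000000 + (1-p)*0.000000] = 0.000000; exercise = 0.000000; V(3,0) = max -> 0.000000
  V(3,1) = exp(-r*dt) * [p*0.000000 + (1-p)*0.980000] = 0.465941; exercise = 0.000000; V(3,1) = max -> 0.465941
  V(3,2) = exp(-r*dt) * [p*0.980000 + (1-p)*8.036883] = 4.328969; exercise = 4.645879; V(3,2) = max -> 4.645879
  V(3,3) = exp(-r*dt) * [p*8.036883 + (1-p)*14.075161] = 10.856711; exercise = 11.173621; V(3,3) = max -> 11.173621
  V(2,0) = exp(-r*dt) * [p*0.000000 + (1-p)*0.465941] = 0.221532; exercise = 0.000000; V(2,0) = max -> 0.221532
  V(2,1) = exp(-r*dt) * [p*0.465941 + (1-p)*4.645879] = 2.450333; exercise = 0.980000; V(2,1) = max -> 2.450333
  V(2,2) = exp(-r*dt) * [p*4.645879 + (1-p)*11.173621] = 7.719973; exercise = 8.036883; V(2,2) = max -> 8.036883
  V(1,0) = exp(-r*dt) * [p*0.221532 + (1-p)*2.450333] = 1.279808; exercise = 0.000000; V(1,0) = max -> 1.279808
  V(1,1) = exp(-r*dt) * [p*2.450333 + (1-p)*8.036883] = 5.090888; exercise = 4.645879; V(1,1) = max -> 5.090888
  V(0,0) = exp(-r*dt) * [p*1.279808 + (1-p)*5.090888] = 3.083654; exercise = 0.980000; V(0,0) = max -> 3.083654

Answer: Price = V(0,0) = 3.0837


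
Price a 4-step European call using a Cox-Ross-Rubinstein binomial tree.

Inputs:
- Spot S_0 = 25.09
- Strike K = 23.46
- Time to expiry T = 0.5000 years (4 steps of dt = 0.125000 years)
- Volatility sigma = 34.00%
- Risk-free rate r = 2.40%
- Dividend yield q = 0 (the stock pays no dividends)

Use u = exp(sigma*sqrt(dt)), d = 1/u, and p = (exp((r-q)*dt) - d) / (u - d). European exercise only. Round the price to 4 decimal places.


dt = T/N = 0.125000
u = exp(sigma*sqrt(dt)) = 1.127732; d = 1/u = 0.886736
p = (exp((r-q)*dt) - d) / (u - d) = 0.482451
Discount per step: exp(-r*dt) = 0.997004
Stock lattice S(k, i) with i counting down-moves:
  k=0: S(0,0) = 25.0900
  k=1: S(1,0) = 28.2948; S(1,1) = 22.2482
  k=2: S(2,0) = 31.9089; S(2,1) = 25.0900; S(2,2) = 19.7283
  k=3: S(3,0) = 35.9847; S(3,1) = 28.2948; S(3,2) = 22.2482; S(3,3) = 17.4938
  k=4: S(4,0) = 40.5811; S(4,1) = 31.9089; S(4,2) = 25.0900; S(4,3) = 19.7283; S(4,4) = 15.5124
Terminal payoffs V(N, i) = max(S_T - K, 0):
  V(4,0) = 17.121081; V(4,1) = 8.448922; V(4,2) = 1.630000; V(4,3) = 0.000000; V(4,4) = 0.000000
Backward induction: V(k, i) = exp(-r*dt) * [p * V(k+1, i) + (1-p) * V(k+1, i+1)].
  V(3,0) = exp(-r*dt) * [p*17.121081 + (1-p)*8.448922] = 12.594973
  V(3,1) = exp(-r*dt) * [p*8.448922 + (1-p)*1.630000] = 4.905060
  V(3,2) = exp(-r*dt) * [p*1.630000 + (1-p)*0.000000] = 0.784040
  V(3,3) = exp(-r*dt) * [p*0.000000 + (1-p)*0.000000] = 0.000000
  V(2,0) = exp(-r*dt) * [p*12.594973 + (1-p)*4.905060] = 8.589261
  V(2,1) = exp(-r*dt) * [p*4.905060 + (1-p)*0.784040] = 2.763926
  V(2,2) = exp(-r*dt) * [p*0.784040 + (1-p)*0.000000] = 0.377128
  V(1,0) = exp(-r*dt) * [p*8.589261 + (1-p)*2.763926] = 5.557668
  V(1,1) = exp(-r*dt) * [p*2.763926 + (1-p)*0.377128] = 1.524062
  V(0,0) = exp(-r*dt) * [p*5.557668 + (1-p)*1.524062] = 3.459685

Answer: Price = V(0,0) = 3.4597


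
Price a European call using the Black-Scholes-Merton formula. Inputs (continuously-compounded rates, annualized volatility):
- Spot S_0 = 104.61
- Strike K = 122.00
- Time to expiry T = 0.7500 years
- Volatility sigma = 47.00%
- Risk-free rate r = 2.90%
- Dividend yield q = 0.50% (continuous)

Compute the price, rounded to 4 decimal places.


Answer: Price = 11.4294

Derivation:
d1 = (ln(S/K) + (r - q + 0.5*sigma^2) * T) / (sigma * sqrt(T)) = -0.13007430
d2 = d1 - sigma * sqrt(T) = -0.53710624
exp(-rT) = 0.97848483; exp(-qT) = 0.99625702
C = S_0 * exp(-qT) * N(d1) - K * exp(-rT) * N(d2)
N(d1) = 0.44825382; N(d2) = 0.29559711
C = 104.6100 * 0.99625702 * 0.44825382 - 122.0000 * 0.97848483 * 0.29559711 = 11.4294


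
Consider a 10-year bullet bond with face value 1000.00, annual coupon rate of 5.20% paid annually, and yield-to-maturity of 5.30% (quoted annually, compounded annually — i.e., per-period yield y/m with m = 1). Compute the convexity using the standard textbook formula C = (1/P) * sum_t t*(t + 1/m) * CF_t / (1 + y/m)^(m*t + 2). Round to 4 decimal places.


Answer: Convexity = 73.6635

Derivation:
Coupon per period c = face * coupon_rate / m = 52.000000
Periods per year m = 1; per-period yield y/m = 0.053000
Number of cashflows N = 10
Cashflows (t years, CF_t, discount factor 1/(1+y/m)^(m*t), PV):
  t = 1.0000: CF_t = 52.000000, DF = 0.949668, PV = 49.382716
  t = 2.0000: CF_t = 52.000000, DF = 0.901869, PV = 46.897166
  t = 3.0000: CF_t = 52.000000, DF = 0.856475, PV = 44.536720
  t = 4.0000: CF_t = 52.000000, DF = 0.813367, PV = 42.295081
  t = 5.0000: CF_t = 52.000000, DF = 0.772428, PV = 40.166269
  t = 6.0000: CF_t = 52.000000, DF = 0.733550, PV = 38.144605
  t = 7.0000: CF_t = 52.000000, DF = 0.696629, PV = 36.224696
  t = 8.0000: CF_t = 52.000000, DF = 0.661566, PV = 34.401420
  t = 9.0000: CF_t = 52.000000, DF = 0.628268, PV = 32.669915
  t = 10.0000: CF_t = 1052.000000, DF = 0.596645, PV = 627.670948
Price P = sum_t PV_t = 992.389536
Convexity numerator sum_t t*(t + 1/m) * CF_t / (1+y/m)^(m*t + 2):
  t = 1.0000: term = 89.073440
  t = 2.0000: term = 253.770485
  t = 3.0000: term = 481.995223
  t = 4.0000: term = 762.892090
  t = 5.0000: term = 1086.740870
  t = 6.0000: term = 1444.859656
  t = 7.0000: term = 1829.515233
  t = 8.0000: term = 2233.840334
  t = 9.0000: term = 2651.757281
  t = 10.0000: term = 62268.437877
Convexity = (1/P) * sum = 73102.882489 / 992.389536 = 73.663496


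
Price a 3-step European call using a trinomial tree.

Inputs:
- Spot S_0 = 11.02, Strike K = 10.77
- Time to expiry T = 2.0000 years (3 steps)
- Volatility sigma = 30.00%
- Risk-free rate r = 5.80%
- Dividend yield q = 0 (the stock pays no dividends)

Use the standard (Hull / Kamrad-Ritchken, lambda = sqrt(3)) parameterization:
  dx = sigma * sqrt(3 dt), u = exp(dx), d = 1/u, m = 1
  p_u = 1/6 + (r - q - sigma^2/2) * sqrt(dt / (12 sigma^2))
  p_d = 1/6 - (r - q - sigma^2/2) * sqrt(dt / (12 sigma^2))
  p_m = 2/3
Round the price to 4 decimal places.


dt = T/N = 0.666667; dx = sigma*sqrt(3*dt) = 0.424264
u = exp(dx) = 1.528465; d = 1/u = 0.654251
p_u = 0.176880, p_m = 0.666667, p_d = 0.156453
Discount per step: exp(-r*dt) = 0.962071
Stock lattice S(k, j) with j the centered position index:
  k=0: S(0,+0) = 11.0200
  k=1: S(1,-1) = 7.2098; S(1,+0) = 11.0200; S(1,+1) = 16.8437
  k=2: S(2,-2) = 4.7171; S(2,-1) = 7.2098; S(2,+0) = 11.0200; S(2,+1) = 16.8437; S(2,+2) = 25.7450
  k=3: S(3,-3) = 3.0861; S(3,-2) = 4.7171; S(3,-1) = 7.2098; S(3,+0) = 11.0200; S(3,+1) = 16.8437; S(3,+2) = 25.7450; S(3,+3) = 39.3503
Terminal payoffs V(N, j) = max(S_T - K, 0):
  V(3,-3) = 0.000000; V(3,-2) = 0.000000; V(3,-1) = 0.000000; V(3,+0) = 0.250000; V(3,+1) = 6.073686; V(3,+2) = 14.974987; V(3,+3) = 28.580316
Backward induction: V(k, j) = exp(-r*dt) * [p_u * V(k+1, j+1) + p_m * V(k+1, j) + p_d * V(k+1, j-1)]
  V(2,-2) = exp(-r*dt) * [p_u*0.000000 + p_m*0.000000 + p_d*0.000000] = 0.000000
  V(2,-1) = exp(-r*dt) * [p_u*0.250000 + p_m*0.000000 + p_d*0.000000] = 0.042543
  V(2,+0) = exp(-r*dt) * [p_u*6.073686 + p_m*0.250000 + p_d*0.000000] = 1.193914
  V(2,+1) = exp(-r*dt) * [p_u*14.974987 + p_m*6.073686 + p_d*0.250000] = 6.481493
  V(2,+2) = exp(-r*dt) * [p_u*28.580316 + p_m*14.974987 + p_d*6.073686] = 15.382433
  V(1,-1) = exp(-r*dt) * [p_u*1.193914 + p_m*0.042543 + p_d*0.000000] = 0.230456
  V(1,+0) = exp(-r*dt) * [p_u*6.481493 + p_m*1.193914 + p_d*0.042543] = 1.875123
  V(1,+1) = exp(-r*dt) * [p_u*15.382433 + p_m*6.481493 + p_d*1.193914] = 6.954466
  V(0,+0) = exp(-r*dt) * [p_u*6.954466 + p_m*1.875123 + p_d*0.230456] = 2.420809

Answer: Price = V(0,0) = 2.4208


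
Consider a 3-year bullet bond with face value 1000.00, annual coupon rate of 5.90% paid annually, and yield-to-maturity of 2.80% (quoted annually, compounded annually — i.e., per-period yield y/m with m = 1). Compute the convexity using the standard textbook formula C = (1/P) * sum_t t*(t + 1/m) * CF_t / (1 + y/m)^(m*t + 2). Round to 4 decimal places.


Coupon per period c = face * coupon_rate / m = 59.000000
Periods per year m = 1; per-period yield y/m = 0.028000
Number of cashflows N = 3
Cashflows (t years, CF_t, discount factor 1/(1+y/m)^(m*t), PV):
  t = 1.0000: CF_t = 59.000000, DF = 0.972763, PV = 57.392996
  t = 2.0000: CF_t = 59.000000, DF = 0.946267, PV = 55.829763
  t = 3.0000: CF_t = 1059.000000, DF = 0.920493, PV = 974.802459
Price P = sum_t PV_t = 1088.025218
Convexity numerator sum_t t*(t + 1/m) * CF_t / (1+y/m)^(m*t + 2):
  t = 1.0000: term = 108.618215
  t = 2.0000: term = 316.979228
  t = 3.0000: term = 11069.082717
Convexity = (1/P) * sum = 11494.680161 / 1088.025218 = 10.564719

Answer: Convexity = 10.5647


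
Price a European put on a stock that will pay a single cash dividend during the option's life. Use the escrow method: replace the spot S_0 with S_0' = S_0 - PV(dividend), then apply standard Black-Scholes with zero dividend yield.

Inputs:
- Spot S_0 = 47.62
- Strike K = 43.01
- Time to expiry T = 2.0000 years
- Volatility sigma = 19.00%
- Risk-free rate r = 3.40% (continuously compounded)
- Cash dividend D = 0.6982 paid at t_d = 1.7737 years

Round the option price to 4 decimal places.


Answer: Price = 2.0230

Derivation:
PV(D) = D * exp(-r * t_d) = 0.6982 * 0.94147659 = 0.65733895
S_0' = S_0 - PV(D) = 47.6200 - 0.65733895 = 46.96266105
d1 = (ln(S_0'/K) + (r + sigma^2/2)*T) / (sigma*sqrt(T)) = 0.71462516
d2 = d1 - sigma*sqrt(T) = 0.44592459
exp(-rT) = 0.93426047
N(-d1) = 0.23742035; N(-d2) = 0.32782586
P = K * exp(-rT) * N(-d2) - S_0' * N(-d1) = 43.0100 * 0.93426047 * 0.32782586 - 46.96266105 * 0.23742035 = 2.0230


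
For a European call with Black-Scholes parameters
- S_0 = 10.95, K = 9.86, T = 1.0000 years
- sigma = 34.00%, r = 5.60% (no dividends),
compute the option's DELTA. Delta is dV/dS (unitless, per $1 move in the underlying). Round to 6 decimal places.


d1 = 0.6430979048; d2 = 0.3030979048
phi(d1) = 0.3244168582; exp(-qT) = 1.0000000000; exp(-rT) = 0.9455391359
N(d1) = 0.7399197130
Delta = exp(-qT) * N(d1) = 1.0000000000 * 0.7399197130 = 0.739920

Answer: Delta = 0.739920


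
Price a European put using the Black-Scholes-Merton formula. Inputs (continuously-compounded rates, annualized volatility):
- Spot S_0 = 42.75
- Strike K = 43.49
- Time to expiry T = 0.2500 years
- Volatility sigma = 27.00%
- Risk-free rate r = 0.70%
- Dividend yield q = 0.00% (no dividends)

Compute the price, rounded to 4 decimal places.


d1 = (ln(S/K) + (r - q + 0.5*sigma^2) * T) / (sigma * sqrt(T)) = -0.04666171
d2 = d1 - sigma * sqrt(T) = -0.18166171
exp(-rT) = 0.99825153; exp(-qT) = 1.00000000
P = K * exp(-rT) * N(-d2) - S_0 * exp(-qT) * N(-d1)
N(-d1) = 0.51860858; N(-d2) = 0.57207589
P = 43.4900 * 0.99825153 * 0.57207589 - 42.7500 * 1.00000000 * 0.51860858 = 2.6656

Answer: Price = 2.6656


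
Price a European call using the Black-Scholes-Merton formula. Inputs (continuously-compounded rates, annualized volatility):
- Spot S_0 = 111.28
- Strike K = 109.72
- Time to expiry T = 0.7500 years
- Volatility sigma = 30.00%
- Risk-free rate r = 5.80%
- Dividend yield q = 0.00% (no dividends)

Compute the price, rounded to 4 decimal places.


Answer: Price = 14.5671

Derivation:
d1 = (ln(S/K) + (r - q + 0.5*sigma^2) * T) / (sigma * sqrt(T)) = 0.35167514
d2 = d1 - sigma * sqrt(T) = 0.09186752
exp(-rT) = 0.95743255; exp(-qT) = 1.00000000
C = S_0 * exp(-qT) * N(d1) - K * exp(-rT) * N(d2)
N(d1) = 0.63745905; N(d2) = 0.53659835
C = 111.2800 * 1.00000000 * 0.63745905 - 109.7200 * 0.95743255 * 0.53659835 = 14.5671


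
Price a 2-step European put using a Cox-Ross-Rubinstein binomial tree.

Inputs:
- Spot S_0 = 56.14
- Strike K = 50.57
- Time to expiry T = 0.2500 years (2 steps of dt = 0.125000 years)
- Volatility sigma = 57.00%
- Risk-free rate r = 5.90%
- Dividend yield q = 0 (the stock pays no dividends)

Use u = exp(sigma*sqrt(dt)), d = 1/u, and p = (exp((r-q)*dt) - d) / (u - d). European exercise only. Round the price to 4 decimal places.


Answer: Price = V(0,0) = 3.6398

Derivation:
dt = T/N = 0.125000
u = exp(sigma*sqrt(dt)) = 1.223267; d = 1/u = 0.817483
p = (exp((r-q)*dt) - d) / (u - d) = 0.468030
Discount per step: exp(-r*dt) = 0.992652
Stock lattice S(k, i) with i counting down-moves:
  k=0: S(0,0) = 56.1400
  k=1: S(1,0) = 68.6742; S(1,1) = 45.8935
  k=2: S(2,0) = 84.0069; S(2,1) = 56.1400; S(2,2) = 37.5171
Terminal payoffs V(N, i) = max(K - S_T, 0):
  V(2,0) = 0.000000; V(2,1) = 0.000000; V(2,2) = 13.052867
Backward induction: V(k, i) = exp(-r*dt) * [p * V(k+1, i) + (1-p) * V(k+1, i+1)].
  V(1,0) = exp(-r*dt) * [p*0.000000 + (1-p)*0.000000] = 0.000000
  V(1,1) = exp(-r*dt) * [p*0.000000 + (1-p)*13.052867] = 6.892708
  V(0,0) = exp(-r*dt) * [p*0.000000 + (1-p)*6.892708] = 3.639769


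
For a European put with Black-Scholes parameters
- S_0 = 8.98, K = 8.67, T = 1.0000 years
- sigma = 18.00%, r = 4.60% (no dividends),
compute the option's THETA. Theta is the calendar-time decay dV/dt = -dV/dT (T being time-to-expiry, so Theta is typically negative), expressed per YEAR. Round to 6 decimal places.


d1 = 0.5407282862; d2 = 0.3607282862
phi(d1) = 0.3446823285; exp(-qT) = 1.0000000000; exp(-rT) = 0.9550419622
Theta = -S*exp(-qT)*phi(d1)*sigma/(2*sqrt(T)) + r*K*exp(-rT)*N(-d2) - q*S*exp(-qT)*N(-d1)
N(-d1) = 0.2943474394; N(-d2) = 0.3591512886; sqrt(T) = 1.0000000000
Term 1 = -8.9800 * 1.0000000000 * 0.3446823285 * 0.1800 / (2 * 1.0000000000) = -0.2785722579
Term 2 = 0.0460 * 8.6700 * 0.9550419622 * 0.3591512886 = 0.1367970752
Term 3 = 0 (no dividend yield, q = 0)
Theta = -0.2785722579 + (0.1367970752) + (0.0000000000) = -0.141775

Answer: Theta = -0.141775


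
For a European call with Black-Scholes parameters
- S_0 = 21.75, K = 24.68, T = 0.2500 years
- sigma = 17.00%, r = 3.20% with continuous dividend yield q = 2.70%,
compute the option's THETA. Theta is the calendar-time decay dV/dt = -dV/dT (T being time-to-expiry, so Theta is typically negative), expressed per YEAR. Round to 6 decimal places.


d1 = -1.4296110765; d2 = -1.5146110765
phi(d1) = 0.1435843735; exp(-qT) = 0.9932727301; exp(-rT) = 0.9920319148
Theta = -S*exp(-qT)*phi(d1)*sigma/(2*sqrt(T)) - r*K*exp(-rT)*N(d2) + q*S*exp(-qT)*N(d1)
N(d1) = 0.0764143374; N(d2) = 0.0649354627; sqrt(T) = 0.5000000000
Term 1 = -21.7500 * 0.9932727301 * 0.1435843735 * 0.1700 / (2 * 0.5000000000) = -0.5273316918
Term 2 = -0.0320 * 24.6800 * 0.9920319148 * 0.0649354627 = -0.0508748003
Term 3 = 0.0270 * 21.7500 * 0.9932727301 * 0.0764143374 = 0.0445724380
Theta = -0.5273316918 + (-0.0508748003) + (0.0445724380) = -0.533634

Answer: Theta = -0.533634


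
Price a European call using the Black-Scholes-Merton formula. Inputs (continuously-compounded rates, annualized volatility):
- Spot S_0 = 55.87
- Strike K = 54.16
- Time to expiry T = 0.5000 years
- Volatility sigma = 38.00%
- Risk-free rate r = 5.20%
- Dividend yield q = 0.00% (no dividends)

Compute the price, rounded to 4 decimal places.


Answer: Price = 7.4851

Derivation:
d1 = (ln(S/K) + (r - q + 0.5*sigma^2) * T) / (sigma * sqrt(T)) = 0.34679842
d2 = d1 - sigma * sqrt(T) = 0.07809784
exp(-rT) = 0.97433509; exp(-qT) = 1.00000000
C = S_0 * exp(-qT) * N(d1) - K * exp(-rT) * N(d2)
N(d1) = 0.63562862; N(d2) = 0.53112489
C = 55.8700 * 1.00000000 * 0.63562862 - 54.1600 * 0.97433509 * 0.53112489 = 7.4851


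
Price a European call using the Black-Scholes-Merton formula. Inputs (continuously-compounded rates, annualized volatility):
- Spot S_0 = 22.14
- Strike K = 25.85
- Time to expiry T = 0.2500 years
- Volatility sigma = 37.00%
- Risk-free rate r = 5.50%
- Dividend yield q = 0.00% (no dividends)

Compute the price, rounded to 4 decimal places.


Answer: Price = 0.5622

Derivation:
d1 = (ln(S/K) + (r - q + 0.5*sigma^2) * T) / (sigma * sqrt(T)) = -0.67060634
d2 = d1 - sigma * sqrt(T) = -0.85560634
exp(-rT) = 0.98634410; exp(-qT) = 1.00000000
C = S_0 * exp(-qT) * N(d1) - K * exp(-rT) * N(d2)
N(d1) = 0.25123567; N(d2) = 0.19610778
C = 22.1400 * 1.00000000 * 0.25123567 - 25.8500 * 0.98634410 * 0.19610778 = 0.5622


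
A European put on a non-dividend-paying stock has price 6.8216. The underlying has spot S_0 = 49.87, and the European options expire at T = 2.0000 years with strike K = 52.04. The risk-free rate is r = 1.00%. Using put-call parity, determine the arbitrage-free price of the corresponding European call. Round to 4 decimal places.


Put-call parity: C - P = S_0 * exp(-qT) - K * exp(-rT).
S_0 * exp(-qT) = 49.8700 * 1.00000000 = 49.87000000
K * exp(-rT) = 52.0400 * 0.98019867 = 51.00953896
C = P + S*exp(-qT) - K*exp(-rT)
C = 6.8216 + 49.87000000 - 51.00953896 = 5.6821

Answer: Call price = 5.6821


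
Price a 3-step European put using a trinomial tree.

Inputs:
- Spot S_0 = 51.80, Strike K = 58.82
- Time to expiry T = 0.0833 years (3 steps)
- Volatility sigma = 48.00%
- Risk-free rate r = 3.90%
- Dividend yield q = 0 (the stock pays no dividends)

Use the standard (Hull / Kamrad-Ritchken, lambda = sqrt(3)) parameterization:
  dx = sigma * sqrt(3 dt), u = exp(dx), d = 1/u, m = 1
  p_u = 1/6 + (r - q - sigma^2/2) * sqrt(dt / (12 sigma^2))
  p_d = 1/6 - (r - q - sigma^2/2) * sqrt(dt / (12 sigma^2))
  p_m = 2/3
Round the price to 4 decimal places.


dt = T/N = 0.027767; dx = sigma*sqrt(3*dt) = 0.138536
u = exp(dx) = 1.148591; d = 1/u = 0.870632
p_u = 0.159030, p_m = 0.666667, p_d = 0.174303
Discount per step: exp(-r*dt) = 0.998918
Stock lattice S(k, j) with j the centered position index:
  k=0: S(0,+0) = 51.8000
  k=1: S(1,-1) = 45.0987; S(1,+0) = 51.8000; S(1,+1) = 59.4970
  k=2: S(2,-2) = 39.2644; S(2,-1) = 45.0987; S(2,+0) = 51.8000; S(2,+1) = 59.4970; S(2,+2) = 68.3378
  k=3: S(3,-3) = 34.1848; S(3,-2) = 39.2644; S(3,-1) = 45.0987; S(3,+0) = 51.8000; S(3,+1) = 59.4970; S(3,+2) = 68.3378; S(3,+3) = 78.4922
Terminal payoffs V(N, j) = max(K - S_T, 0):
  V(3,-3) = 24.635200; V(3,-2) = 19.555632; V(3,-1) = 13.721283; V(3,+0) = 7.020000; V(3,+1) = 0.000000; V(3,+2) = 0.000000; V(3,+3) = 0.000000
Backward induction: V(k, j) = exp(-r*dt) * [p_u * V(k+1, j+1) + p_m * V(k+1, j) + p_d * V(k+1, j-1)]
  V(2,-2) = exp(-r*dt) * [p_u*13.721283 + p_m*19.555632 + p_d*24.635200] = 19.492058
  V(2,-1) = exp(-r*dt) * [p_u*7.020000 + p_m*13.721283 + p_d*19.555632] = 13.657722
  V(2,+0) = exp(-r*dt) * [p_u*0.000000 + p_m*7.020000 + p_d*13.721283] = 7.064007
  V(2,+1) = exp(-r*dt) * [p_u*0.000000 + p_m*0.000000 + p_d*7.020000] = 1.222283
  V(2,+2) = exp(-r*dt) * [p_u*0.000000 + p_m*0.000000 + p_d*0.000000] = 0.000000
  V(1,-1) = exp(-r*dt) * [p_u*7.064007 + p_m*13.657722 + p_d*19.492058] = 13.611316
  V(1,+0) = exp(-r*dt) * [p_u*1.222283 + p_m*7.064007 + p_d*13.657722] = 7.276416
  V(1,+1) = exp(-r*dt) * [p_u*0.000000 + p_m*1.222283 + p_d*7.064007] = 2.043918
  V(0,+0) = exp(-r*dt) * [p_u*2.043918 + p_m*7.276416 + p_d*13.611316] = 7.540313

Answer: Price = V(0,0) = 7.5403


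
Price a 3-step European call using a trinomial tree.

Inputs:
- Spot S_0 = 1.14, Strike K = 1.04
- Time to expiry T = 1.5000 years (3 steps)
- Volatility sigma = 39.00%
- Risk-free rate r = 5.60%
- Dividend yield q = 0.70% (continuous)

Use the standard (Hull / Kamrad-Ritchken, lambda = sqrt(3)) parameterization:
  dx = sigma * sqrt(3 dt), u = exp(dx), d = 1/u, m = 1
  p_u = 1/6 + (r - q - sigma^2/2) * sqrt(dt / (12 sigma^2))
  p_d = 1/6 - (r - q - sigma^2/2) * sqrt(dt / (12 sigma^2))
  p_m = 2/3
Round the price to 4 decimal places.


dt = T/N = 0.500000; dx = sigma*sqrt(3*dt) = 0.477650
u = exp(dx) = 1.612282; d = 1/u = 0.620239
p_u = 0.152509, p_m = 0.666667, p_d = 0.180825
Discount per step: exp(-r*dt) = 0.972388
Stock lattice S(k, j) with j the centered position index:
  k=0: S(0,+0) = 1.1400
  k=1: S(1,-1) = 0.7071; S(1,+0) = 1.1400; S(1,+1) = 1.8380
  k=2: S(2,-2) = 0.4386; S(2,-1) = 0.7071; S(2,+0) = 1.1400; S(2,+1) = 1.8380; S(2,+2) = 2.9634
  k=3: S(3,-3) = 0.2720; S(3,-2) = 0.4386; S(3,-1) = 0.7071; S(3,+0) = 1.1400; S(3,+1) = 1.8380; S(3,+2) = 2.9634; S(3,+3) = 4.7778
Terminal payoffs V(N, j) = max(S_T - K, 0):
  V(3,-3) = 0.000000; V(3,-2) = 0.000000; V(3,-1) = 0.000000; V(3,+0) = 0.100000; V(3,+1) = 0.798001; V(3,+2) = 1.923376; V(3,+3) = 3.737798
Backward induction: V(k, j) = exp(-r*dt) * [p_u * V(k+1, j+1) + p_m * V(k+1, j) + p_d * V(k+1, j-1)]
  V(2,-2) = exp(-r*dt) * [p_u*0.000000 + p_m*0.000000 + p_d*0.000000] = 0.000000
  V(2,-1) = exp(-r*dt) * [p_u*0.100000 + p_m*0.000000 + p_d*0.000000] = 0.014830
  V(2,+0) = exp(-r*dt) * [p_u*0.798001 + p_m*0.100000 + p_d*0.000000] = 0.183168
  V(2,+1) = exp(-r*dt) * [p_u*1.923376 + p_m*0.798001 + p_d*0.100000] = 0.820127
  V(2,+2) = exp(-r*dt) * [p_u*3.737798 + p_m*1.923376 + p_d*0.798001] = 1.941467
  V(1,-1) = exp(-r*dt) * [p_u*0.183168 + p_m*0.014830 + p_d*0.000000] = 0.036777
  V(1,+0) = exp(-r*dt) * [p_u*0.820127 + p_m*0.183168 + p_d*0.014830] = 0.242971
  V(1,+1) = exp(-r*dt) * [p_u*1.941467 + p_m*0.820127 + p_d*0.183168] = 0.851777
  V(0,+0) = exp(-r*dt) * [p_u*0.851777 + p_m*0.242971 + p_d*0.036777] = 0.290291

Answer: Price = V(0,0) = 0.2903
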